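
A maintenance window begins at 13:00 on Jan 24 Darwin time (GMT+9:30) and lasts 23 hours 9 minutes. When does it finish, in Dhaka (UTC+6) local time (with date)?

08:39 on January 25

Convert start to UTC: 13:00 − 9:30 = 03:30 UTC on Jan 24.
Add 23 hours 9 minutes duration → 02:39 UTC (Jan 25).
Dhaka is UTC+6:00, so local end time = 02:39 + 6:00 = 08:39 on Jan 25.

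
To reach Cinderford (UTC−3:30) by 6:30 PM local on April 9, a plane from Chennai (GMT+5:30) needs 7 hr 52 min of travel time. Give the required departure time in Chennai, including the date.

Target arrival in UTC: 6:30 PM + 3:30 = 10:00 PM on Apr 9.
Subtract 7 hours and 52 minutes → departure 2:08 PM UTC on Apr 9.
Chennai is UTC+5:30: 2:08 PM + 5:30 = 7:38 PM on Apr 9.

7:38 PM on Apr 9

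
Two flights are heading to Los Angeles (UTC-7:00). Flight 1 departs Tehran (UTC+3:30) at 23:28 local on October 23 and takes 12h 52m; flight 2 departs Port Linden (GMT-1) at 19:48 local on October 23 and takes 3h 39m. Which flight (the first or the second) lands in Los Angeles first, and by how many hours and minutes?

the second, by 8 hours 23 minutes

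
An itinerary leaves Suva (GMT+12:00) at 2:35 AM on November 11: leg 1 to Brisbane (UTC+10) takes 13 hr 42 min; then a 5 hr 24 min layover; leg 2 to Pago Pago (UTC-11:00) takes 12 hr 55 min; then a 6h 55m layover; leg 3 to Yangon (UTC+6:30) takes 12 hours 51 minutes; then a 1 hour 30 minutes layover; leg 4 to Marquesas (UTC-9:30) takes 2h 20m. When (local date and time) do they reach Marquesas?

12:42 PM on November 12

Convert departure to UTC: 2:35 AM − 12:00 = 2:35 PM UTC on Nov 10.
Add 13 hours 42 minutes leg 1 → 4:17 AM UTC (Nov 11).
Add 5 hours and 24 minutes layover in Brisbane → 9:41 AM UTC.
Add 12 hours and 55 minutes leg 2 → 10:36 PM UTC.
Add 6 hours and 55 minutes layover in Pago Pago → 5:31 AM UTC (Nov 12).
Add 12 hours 51 minutes leg 3 → 6:22 PM UTC.
Add 1 hour and 30 minutes layover in Yangon → 7:52 PM UTC.
Add 2 hours 20 minutes leg 4 → 10:12 PM UTC.
Marquesas is UTC−9:30, so local arrival = 10:12 PM − 9:30 = 12:42 PM on Nov 12.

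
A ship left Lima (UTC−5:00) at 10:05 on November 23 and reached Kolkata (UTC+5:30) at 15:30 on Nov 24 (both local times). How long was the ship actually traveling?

Kolkata is 10:30 ahead of Lima.
Clock-face elapsed time (ignoring zones) is 29 hours 25 minutes.
Actual elapsed = 29 hours 25 minutes − 10:30 = 18 hours 55 minutes.

18 hours 55 minutes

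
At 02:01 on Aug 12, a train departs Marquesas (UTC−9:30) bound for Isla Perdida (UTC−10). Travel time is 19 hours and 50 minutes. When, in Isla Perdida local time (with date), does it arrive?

21:21 on August 12

Convert departure to UTC: 02:01 + 9:30 = 11:31 UTC on Aug 12.
Add 19 hours 50 minutes travel time → 07:21 UTC (Aug 13).
Isla Perdida is UTC−10:00, so local arrival = 07:21 − 10:00 = 21:21 on Aug 12.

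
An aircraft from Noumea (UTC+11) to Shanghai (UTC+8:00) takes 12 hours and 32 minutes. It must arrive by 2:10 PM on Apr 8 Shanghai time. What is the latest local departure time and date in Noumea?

4:38 AM on April 8

Target arrival in UTC: 2:10 PM − 8:00 = 6:10 AM on Apr 8.
Subtract 12 hours and 32 minutes → departure 5:38 PM UTC on Apr 7.
Noumea is UTC+11:00: 5:38 PM + 11:00 = 4:38 AM on Apr 8.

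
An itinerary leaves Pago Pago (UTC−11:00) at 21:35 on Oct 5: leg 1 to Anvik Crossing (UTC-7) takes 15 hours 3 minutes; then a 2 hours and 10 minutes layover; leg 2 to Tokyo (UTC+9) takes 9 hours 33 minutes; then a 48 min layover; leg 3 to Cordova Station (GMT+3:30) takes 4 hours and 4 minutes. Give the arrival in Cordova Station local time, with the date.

19:43 on October 7

Convert departure to UTC: 21:35 + 11:00 = 08:35 UTC on Oct 6.
Add 15 hours 3 minutes leg 1 → 23:38 UTC.
Add 2 hours 10 minutes layover in Anvik Crossing → 01:48 UTC (Oct 7).
Add 9 hours 33 minutes leg 2 → 11:21 UTC.
Add 48 minutes layover in Tokyo → 12:09 UTC.
Add 4 hours and 4 minutes leg 3 → 16:13 UTC.
Cordova Station is UTC+3:30, so local arrival = 16:13 + 3:30 = 19:43 on Oct 7.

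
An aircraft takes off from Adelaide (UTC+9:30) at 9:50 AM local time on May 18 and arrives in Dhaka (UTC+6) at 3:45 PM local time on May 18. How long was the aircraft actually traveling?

Dhaka is 3:30 behind Adelaide.
Clock-face elapsed time (ignoring zones) is 5 hours 55 minutes.
Actual elapsed = 5 hours 55 minutes + 3:30 = 9 hours 25 minutes.

9 hours 25 minutes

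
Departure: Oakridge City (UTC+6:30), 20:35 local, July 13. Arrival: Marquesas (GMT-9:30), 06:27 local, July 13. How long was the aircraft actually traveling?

1 hour 52 minutes

Marquesas is 16:00 behind Oakridge City.
Clock-face elapsed time (ignoring zones) is −14 hours 8 minutes.
Actual elapsed = −14 hours 8 minutes + 16:00 = 1 hour 52 minutes.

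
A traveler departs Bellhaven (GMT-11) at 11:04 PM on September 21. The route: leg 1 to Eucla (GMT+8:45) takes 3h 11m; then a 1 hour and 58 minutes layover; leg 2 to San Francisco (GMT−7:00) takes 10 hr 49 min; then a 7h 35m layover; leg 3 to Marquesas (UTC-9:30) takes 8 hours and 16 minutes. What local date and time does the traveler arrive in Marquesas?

Convert departure to UTC: 11:04 PM + 11:00 = 10:04 AM UTC on Sep 22.
Add 3 hours and 11 minutes leg 1 → 1:15 PM UTC.
Add 1 hour 58 minutes layover in Eucla → 3:13 PM UTC.
Add 10 hours 49 minutes leg 2 → 2:02 AM UTC (Sep 23).
Add 7 hours and 35 minutes layover in San Francisco → 9:37 AM UTC.
Add 8 hours 16 minutes leg 3 → 5:53 PM UTC.
Marquesas is UTC−9:30, so local arrival = 5:53 PM − 9:30 = 8:23 AM on Sep 23.

8:23 AM on Sep 23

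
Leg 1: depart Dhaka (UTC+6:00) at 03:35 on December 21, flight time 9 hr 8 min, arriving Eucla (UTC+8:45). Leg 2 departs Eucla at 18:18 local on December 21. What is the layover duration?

2 hours 50 minutes

Convert departure to UTC: 03:35 − 6:00 = 21:35 UTC on Dec 20.
Add 9 hours and 8 minutes flight time → 06:43 UTC (Dec 21).
Eucla is UTC+8:45, so local arrival = 06:43 + 8:45 = 15:28 on Dec 21.
Layover = 18:18 − 15:28 = 2 hours 50 minutes.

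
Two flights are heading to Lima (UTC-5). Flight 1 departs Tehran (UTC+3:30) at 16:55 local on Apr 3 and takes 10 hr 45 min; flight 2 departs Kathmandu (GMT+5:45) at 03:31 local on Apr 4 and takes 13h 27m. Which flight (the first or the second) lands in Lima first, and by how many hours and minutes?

Flight 1 in UTC: 16:55 − 3:30 = 13:25 on Apr 3.
+10 hours and 45 minutes → arrive 00:10 UTC on Apr 4.
Flight 2 in UTC: 03:31 − 5:45 = 21:46 on Apr 3.
+13 hours 27 minutes → arrive 11:13 UTC on Apr 4.
Flight 1 lands earlier by 11 hours 3 minutes.

the first, by 11 hours 3 minutes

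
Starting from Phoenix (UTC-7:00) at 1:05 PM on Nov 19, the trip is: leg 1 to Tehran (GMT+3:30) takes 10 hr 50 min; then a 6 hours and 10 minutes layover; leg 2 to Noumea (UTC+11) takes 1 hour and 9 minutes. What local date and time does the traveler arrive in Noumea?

1:14 AM on November 21

Convert departure to UTC: 1:05 PM + 7:00 = 8:05 PM UTC on Nov 19.
Add 10 hours and 50 minutes leg 1 → 6:55 AM UTC (Nov 20).
Add 6 hours 10 minutes layover in Tehran → 1:05 PM UTC.
Add 1 hour and 9 minutes leg 2 → 2:14 PM UTC.
Noumea is UTC+11:00, so local arrival = 2:14 PM + 11:00 = 1:14 AM on Nov 21.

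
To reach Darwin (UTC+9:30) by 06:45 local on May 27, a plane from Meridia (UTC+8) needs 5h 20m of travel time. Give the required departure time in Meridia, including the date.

23:55 on May 26

Target arrival in UTC: 06:45 − 9:30 = 21:15 on May 26.
Subtract 5 hours and 20 minutes → departure 15:55 UTC on May 26.
Meridia is UTC+8:00: 15:55 + 8:00 = 23:55 on May 26.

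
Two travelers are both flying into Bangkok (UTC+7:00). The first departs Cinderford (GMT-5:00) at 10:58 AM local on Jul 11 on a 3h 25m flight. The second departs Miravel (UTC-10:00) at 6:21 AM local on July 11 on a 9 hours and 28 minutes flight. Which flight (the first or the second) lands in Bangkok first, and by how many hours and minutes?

the first, by 6 hours 26 minutes

Flight 1 in UTC: 10:58 AM + 5:00 = 3:58 PM on Jul 11.
+3 hours and 25 minutes → arrive 7:23 PM UTC on Jul 11.
Flight 2 in UTC: 6:21 AM + 10:00 = 4:21 PM on Jul 11.
+9 hours 28 minutes → arrive 1:49 AM UTC on Jul 12.
Flight 1 lands earlier by 6 hours 26 minutes.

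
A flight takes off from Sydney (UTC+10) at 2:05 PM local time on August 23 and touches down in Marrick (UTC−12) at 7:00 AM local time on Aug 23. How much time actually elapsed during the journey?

14 hours 55 minutes

Departure in UTC: 2:05 PM − 10:00 = 4:05 AM on Aug 23.
Arrival in UTC: 7:00 AM + 12:00 = 7:00 PM on Aug 23.
Elapsed = 7:00 PM − 4:05 AM = 14 hours 55 minutes.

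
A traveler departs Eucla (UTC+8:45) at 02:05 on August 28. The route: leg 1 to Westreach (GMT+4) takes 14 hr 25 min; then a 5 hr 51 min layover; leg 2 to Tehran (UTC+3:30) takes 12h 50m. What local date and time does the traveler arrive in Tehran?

Convert departure to UTC: 02:05 − 8:45 = 17:20 UTC on Aug 27.
Add 14 hours 25 minutes leg 1 → 07:45 UTC (Aug 28).
Add 5 hours and 51 minutes layover in Westreach → 13:36 UTC.
Add 12 hours and 50 minutes leg 2 → 02:26 UTC (Aug 29).
Tehran is UTC+3:30, so local arrival = 02:26 + 3:30 = 05:56 on Aug 29.

05:56 on Aug 29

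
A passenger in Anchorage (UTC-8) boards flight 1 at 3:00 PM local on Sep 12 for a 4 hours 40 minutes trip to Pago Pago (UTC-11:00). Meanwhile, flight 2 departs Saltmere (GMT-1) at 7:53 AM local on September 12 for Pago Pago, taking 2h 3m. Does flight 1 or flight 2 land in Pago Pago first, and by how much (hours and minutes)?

Flight 1 in UTC: 3:00 PM + 8:00 = 11:00 PM on Sep 12.
+4 hours and 40 minutes → arrive 3:40 AM UTC on Sep 13.
Flight 2 in UTC: 7:53 AM + 1:00 = 8:53 AM on Sep 12.
+2 hours and 3 minutes → arrive 10:56 AM UTC on Sep 12.
Flight 2 lands earlier by 16 hours 44 minutes.

the second, by 16 hours 44 minutes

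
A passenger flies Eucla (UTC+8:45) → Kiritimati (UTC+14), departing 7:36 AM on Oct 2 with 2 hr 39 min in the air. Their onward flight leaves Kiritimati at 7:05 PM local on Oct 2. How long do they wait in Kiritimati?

Convert departure to UTC: 7:36 AM − 8:45 = 10:51 PM UTC on Oct 1.
Add 2 hours 39 minutes flight time → 1:30 AM UTC (Oct 2).
Kiritimati is UTC+14:00, so local arrival = 1:30 AM + 14:00 = 3:30 PM on Oct 2.
Layover = 7:05 PM − 3:30 PM = 3 hours 35 minutes.

3 hours 35 minutes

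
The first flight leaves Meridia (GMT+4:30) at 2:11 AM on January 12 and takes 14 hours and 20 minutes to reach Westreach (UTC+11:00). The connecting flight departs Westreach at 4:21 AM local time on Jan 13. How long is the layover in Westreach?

Convert departure to UTC: 2:11 AM − 4:30 = 9:41 PM UTC on Jan 11.
Add 14 hours and 20 minutes flight time → 12:01 PM UTC (Jan 12).
Westreach is UTC+11:00, so local arrival = 12:01 PM + 11:00 = 11:01 PM on Jan 12.
Layover = 4:21 AM − 11:01 PM (+1 day) = 5 hours 20 minutes.

5 hours 20 minutes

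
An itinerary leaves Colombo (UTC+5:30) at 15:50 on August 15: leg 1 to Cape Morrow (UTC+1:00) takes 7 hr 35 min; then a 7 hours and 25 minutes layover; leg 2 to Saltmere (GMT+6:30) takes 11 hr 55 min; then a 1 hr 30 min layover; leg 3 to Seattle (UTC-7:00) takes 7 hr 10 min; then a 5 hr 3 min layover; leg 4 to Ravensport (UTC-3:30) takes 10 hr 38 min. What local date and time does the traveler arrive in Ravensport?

10:06 on August 17

Convert departure to UTC: 15:50 − 5:30 = 10:20 UTC on Aug 15.
Add 7 hours 35 minutes leg 1 → 17:55 UTC.
Add 7 hours and 25 minutes layover in Cape Morrow → 01:20 UTC (Aug 16).
Add 11 hours 55 minutes leg 2 → 13:15 UTC.
Add 1 hour 30 minutes layover in Saltmere → 14:45 UTC.
Add 7 hours 10 minutes leg 3 → 21:55 UTC.
Add 5 hours 3 minutes layover in Seattle → 02:58 UTC (Aug 17).
Add 10 hours 38 minutes leg 4 → 13:36 UTC.
Ravensport is UTC−3:30, so local arrival = 13:36 − 3:30 = 10:06 on Aug 17.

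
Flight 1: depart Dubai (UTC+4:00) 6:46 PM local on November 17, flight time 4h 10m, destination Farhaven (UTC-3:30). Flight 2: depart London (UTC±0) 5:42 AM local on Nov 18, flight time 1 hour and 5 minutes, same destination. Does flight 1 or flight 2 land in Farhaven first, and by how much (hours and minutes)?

the first, by 11 hours 51 minutes

Flight 1 in UTC: 6:46 PM − 4:00 = 2:46 PM on Nov 17.
+4 hours and 10 minutes → arrive 6:56 PM UTC on Nov 17.
Flight 2 departs at 5:42 AM UTC (Nov 18).
+1 hour 5 minutes → arrive 6:47 AM UTC on Nov 18.
Flight 1 lands earlier by 11 hours 51 minutes.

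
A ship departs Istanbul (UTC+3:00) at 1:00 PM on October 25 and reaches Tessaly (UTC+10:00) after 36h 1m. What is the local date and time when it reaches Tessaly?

Convert departure to UTC: 1:00 PM − 3:00 = 10:00 AM UTC on Oct 25.
Add 36 hours and 1 minute travel time → 10:01 PM UTC (Oct 26).
Tessaly is UTC+10:00, so local arrival = 10:01 PM + 10:00 = 8:01 AM on Oct 27.

8:01 AM on October 27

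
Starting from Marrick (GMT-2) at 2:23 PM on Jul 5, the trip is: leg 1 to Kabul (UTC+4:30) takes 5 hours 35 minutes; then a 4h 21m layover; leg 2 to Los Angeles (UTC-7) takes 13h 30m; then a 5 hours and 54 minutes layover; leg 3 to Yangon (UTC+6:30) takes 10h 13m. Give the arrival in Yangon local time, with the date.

2:26 PM on July 7

Convert departure to UTC: 2:23 PM + 2:00 = 4:23 PM UTC on Jul 5.
Add 5 hours 35 minutes leg 1 → 9:58 PM UTC.
Add 4 hours and 21 minutes layover in Kabul → 2:19 AM UTC (Jul 6).
Add 13 hours 30 minutes leg 2 → 3:49 PM UTC.
Add 5 hours 54 minutes layover in Los Angeles → 9:43 PM UTC.
Add 10 hours 13 minutes leg 3 → 7:56 AM UTC (Jul 7).
Yangon is UTC+6:30, so local arrival = 7:56 AM + 6:30 = 2:26 PM on Jul 7.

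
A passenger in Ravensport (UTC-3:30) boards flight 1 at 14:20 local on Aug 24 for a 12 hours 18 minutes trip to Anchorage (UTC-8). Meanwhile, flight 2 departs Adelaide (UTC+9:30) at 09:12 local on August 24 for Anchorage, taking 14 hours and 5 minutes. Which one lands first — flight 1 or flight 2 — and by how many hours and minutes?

the second, by 16 hours 21 minutes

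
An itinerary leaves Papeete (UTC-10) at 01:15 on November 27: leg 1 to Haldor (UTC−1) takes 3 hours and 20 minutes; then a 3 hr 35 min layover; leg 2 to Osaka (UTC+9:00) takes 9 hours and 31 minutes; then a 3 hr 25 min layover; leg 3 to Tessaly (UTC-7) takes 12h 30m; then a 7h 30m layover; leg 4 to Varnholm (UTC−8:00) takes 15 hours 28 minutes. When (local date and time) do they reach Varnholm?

Convert departure to UTC: 01:15 + 10:00 = 11:15 UTC on Nov 27.
Add 3 hours and 20 minutes leg 1 → 14:35 UTC.
Add 3 hours 35 minutes layover in Haldor → 18:10 UTC.
Add 9 hours 31 minutes leg 2 → 03:41 UTC (Nov 28).
Add 3 hours 25 minutes layover in Osaka → 07:06 UTC.
Add 12 hours 30 minutes leg 3 → 19:36 UTC.
Add 7 hours and 30 minutes layover in Tessaly → 03:06 UTC (Nov 29).
Add 15 hours and 28 minutes leg 4 → 18:34 UTC.
Varnholm is UTC−8:00, so local arrival = 18:34 − 8:00 = 10:34 on Nov 29.

10:34 on November 29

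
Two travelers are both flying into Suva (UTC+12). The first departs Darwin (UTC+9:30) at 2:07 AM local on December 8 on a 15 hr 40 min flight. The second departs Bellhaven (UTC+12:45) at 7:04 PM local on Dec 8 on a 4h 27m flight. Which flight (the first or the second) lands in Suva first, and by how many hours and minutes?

Flight 1 in UTC: 2:07 AM − 9:30 = 4:37 PM on Dec 7.
+15 hours 40 minutes → arrive 8:17 AM UTC on Dec 8.
Flight 2 in UTC: 7:04 PM − 12:45 = 6:19 AM on Dec 8.
+4 hours and 27 minutes → arrive 10:46 AM UTC on Dec 8.
Flight 1 lands earlier by 2 hours 29 minutes.

the first, by 2 hours 29 minutes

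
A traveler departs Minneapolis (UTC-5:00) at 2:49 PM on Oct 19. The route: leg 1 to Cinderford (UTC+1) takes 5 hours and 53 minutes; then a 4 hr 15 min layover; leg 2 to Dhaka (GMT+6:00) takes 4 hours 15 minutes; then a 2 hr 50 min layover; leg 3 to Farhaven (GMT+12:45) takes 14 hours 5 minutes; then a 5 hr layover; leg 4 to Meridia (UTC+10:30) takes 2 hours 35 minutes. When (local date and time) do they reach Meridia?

9:12 PM on October 21

Convert departure to UTC: 2:49 PM + 5:00 = 7:49 PM UTC on Oct 19.
Add 5 hours and 53 minutes leg 1 → 1:42 AM UTC (Oct 20).
Add 4 hours and 15 minutes layover in Cinderford → 5:57 AM UTC.
Add 4 hours and 15 minutes leg 2 → 10:12 AM UTC.
Add 2 hours 50 minutes layover in Dhaka → 1:02 PM UTC.
Add 14 hours 5 minutes leg 3 → 3:07 AM UTC (Oct 21).
Add 5 hours layover in Farhaven → 8:07 AM UTC.
Add 2 hours and 35 minutes leg 4 → 10:42 AM UTC.
Meridia is UTC+10:30, so local arrival = 10:42 AM + 10:30 = 9:12 PM on Oct 21.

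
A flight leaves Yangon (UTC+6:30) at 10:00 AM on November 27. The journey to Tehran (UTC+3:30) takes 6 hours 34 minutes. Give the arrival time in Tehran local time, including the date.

Convert departure to UTC: 10:00 AM − 6:30 = 3:30 AM UTC on Nov 27.
Add 6 hours and 34 minutes travel time → 10:04 AM UTC.
Tehran is UTC+3:30, so local arrival = 10:04 AM + 3:30 = 1:34 PM on Nov 27.

1:34 PM on November 27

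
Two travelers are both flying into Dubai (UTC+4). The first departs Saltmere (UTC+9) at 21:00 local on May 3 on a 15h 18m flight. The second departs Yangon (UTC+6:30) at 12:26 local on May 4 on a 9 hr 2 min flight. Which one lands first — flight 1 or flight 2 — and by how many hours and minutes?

Flight 1 in UTC: 21:00 − 9:00 = 12:00 on May 3.
+15 hours 18 minutes → arrive 03:18 UTC on May 4.
Flight 2 in UTC: 12:26 − 6:30 = 05:56 on May 4.
+9 hours 2 minutes → arrive 14:58 UTC on May 4.
Flight 1 lands earlier by 11 hours 40 minutes.

the first, by 11 hours 40 minutes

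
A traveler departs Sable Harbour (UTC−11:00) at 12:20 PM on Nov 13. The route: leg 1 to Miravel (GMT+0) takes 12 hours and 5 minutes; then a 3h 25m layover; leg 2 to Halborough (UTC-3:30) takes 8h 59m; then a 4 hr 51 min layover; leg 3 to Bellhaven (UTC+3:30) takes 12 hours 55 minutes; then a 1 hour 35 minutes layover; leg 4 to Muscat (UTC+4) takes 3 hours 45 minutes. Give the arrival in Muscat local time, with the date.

2:55 AM on Nov 16

Convert departure to UTC: 12:20 PM + 11:00 = 11:20 PM UTC on Nov 13.
Add 12 hours 5 minutes leg 1 → 11:25 AM UTC (Nov 14).
Add 3 hours 25 minutes layover in Miravel → 2:50 PM UTC.
Add 8 hours 59 minutes leg 2 → 11:49 PM UTC.
Add 4 hours 51 minutes layover in Halborough → 4:40 AM UTC (Nov 15).
Add 12 hours 55 minutes leg 3 → 5:35 PM UTC.
Add 1 hour and 35 minutes layover in Bellhaven → 7:10 PM UTC.
Add 3 hours and 45 minutes leg 4 → 10:55 PM UTC.
Muscat is UTC+4:00, so local arrival = 10:55 PM + 4:00 = 2:55 AM on Nov 16.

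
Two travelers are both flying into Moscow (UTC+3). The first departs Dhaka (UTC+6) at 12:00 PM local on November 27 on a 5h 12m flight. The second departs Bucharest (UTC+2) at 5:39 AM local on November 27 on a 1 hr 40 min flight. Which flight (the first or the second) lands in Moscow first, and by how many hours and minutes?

Flight 1 in UTC: 12:00 PM − 6:00 = 6:00 AM on Nov 27.
+5 hours 12 minutes → arrive 11:12 AM UTC on Nov 27.
Flight 2 in UTC: 5:39 AM − 2:00 = 3:39 AM on Nov 27.
+1 hour and 40 minutes → arrive 5:19 AM UTC on Nov 27.
Flight 2 lands earlier by 5 hours 53 minutes.

the second, by 5 hours 53 minutes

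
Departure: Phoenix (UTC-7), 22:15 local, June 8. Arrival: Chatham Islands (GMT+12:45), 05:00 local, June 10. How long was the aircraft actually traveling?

11 hours

Departure in UTC: 22:15 + 7:00 = 05:15 on Jun 9.
Arrival in UTC: 05:00 − 12:45 = 16:15 on Jun 9.
Elapsed = 16:15 − 05:15 = 11 hours.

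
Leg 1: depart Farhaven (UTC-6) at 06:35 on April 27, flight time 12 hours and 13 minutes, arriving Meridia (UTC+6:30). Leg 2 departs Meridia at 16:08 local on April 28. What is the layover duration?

8 hours 50 minutes

Convert departure to UTC: 06:35 + 6:00 = 12:35 UTC on Apr 27.
Add 12 hours and 13 minutes flight time → 00:48 UTC (Apr 28).
Meridia is UTC+6:30, so local arrival = 00:48 + 6:30 = 07:18 on Apr 28.
Layover = 16:08 − 07:18 = 8 hours 50 minutes.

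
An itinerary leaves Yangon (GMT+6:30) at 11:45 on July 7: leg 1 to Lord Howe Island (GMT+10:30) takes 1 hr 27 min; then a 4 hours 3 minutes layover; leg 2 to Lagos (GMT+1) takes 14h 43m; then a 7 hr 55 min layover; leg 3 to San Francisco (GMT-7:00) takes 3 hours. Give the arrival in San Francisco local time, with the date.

Convert departure to UTC: 11:45 − 6:30 = 05:15 UTC on Jul 7.
Add 1 hour 27 minutes leg 1 → 06:42 UTC.
Add 4 hours and 3 minutes layover in Lord Howe Island → 10:45 UTC.
Add 14 hours 43 minutes leg 2 → 01:28 UTC (Jul 8).
Add 7 hours 55 minutes layover in Lagos → 09:23 UTC.
Add 3 hours leg 3 → 12:23 UTC.
San Francisco is UTC−7:00, so local arrival = 12:23 − 7:00 = 05:23 on Jul 8.

05:23 on July 8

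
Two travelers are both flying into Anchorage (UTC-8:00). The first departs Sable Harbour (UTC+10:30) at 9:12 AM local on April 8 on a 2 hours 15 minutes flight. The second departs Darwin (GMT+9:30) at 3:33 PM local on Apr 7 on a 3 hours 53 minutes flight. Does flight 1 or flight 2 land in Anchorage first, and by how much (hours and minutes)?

the second, by 15 hours 1 minute

Flight 1 in UTC: 9:12 AM − 10:30 = 10:42 PM on Apr 7.
+2 hours 15 minutes → arrive 12:57 AM UTC on Apr 8.
Flight 2 in UTC: 3:33 PM − 9:30 = 6:03 AM on Apr 7.
+3 hours and 53 minutes → arrive 9:56 AM UTC on Apr 7.
Flight 2 lands earlier by 15 hours 1 minute.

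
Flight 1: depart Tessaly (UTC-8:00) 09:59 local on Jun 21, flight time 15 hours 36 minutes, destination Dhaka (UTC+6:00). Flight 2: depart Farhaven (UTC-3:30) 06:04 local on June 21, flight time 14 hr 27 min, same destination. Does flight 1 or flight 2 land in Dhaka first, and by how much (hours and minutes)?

Flight 1 in UTC: 09:59 + 8:00 = 17:59 on Jun 21.
+15 hours 36 minutes → arrive 09:35 UTC on Jun 22.
Flight 2 in UTC: 06:04 + 3:30 = 09:34 on Jun 21.
+14 hours 27 minutes → arrive 00:01 UTC on Jun 22.
Flight 2 lands earlier by 9 hours 34 minutes.

the second, by 9 hours 34 minutes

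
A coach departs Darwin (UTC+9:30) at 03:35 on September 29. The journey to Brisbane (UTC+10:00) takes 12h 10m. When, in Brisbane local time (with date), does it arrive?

Convert departure to UTC: 03:35 − 9:30 = 18:05 UTC on Sep 28.
Add 12 hours 10 minutes travel time → 06:15 UTC (Sep 29).
Brisbane is UTC+10:00, so local arrival = 06:15 + 10:00 = 16:15 on Sep 29.

16:15 on September 29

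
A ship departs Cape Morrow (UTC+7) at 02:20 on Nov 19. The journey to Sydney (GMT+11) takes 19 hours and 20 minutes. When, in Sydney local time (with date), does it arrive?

01:40 on November 20

Convert departure to UTC: 02:20 − 7:00 = 19:20 UTC on Nov 18.
Add 19 hours 20 minutes travel time → 14:40 UTC (Nov 19).
Sydney is UTC+11:00, so local arrival = 14:40 + 11:00 = 01:40 on Nov 20.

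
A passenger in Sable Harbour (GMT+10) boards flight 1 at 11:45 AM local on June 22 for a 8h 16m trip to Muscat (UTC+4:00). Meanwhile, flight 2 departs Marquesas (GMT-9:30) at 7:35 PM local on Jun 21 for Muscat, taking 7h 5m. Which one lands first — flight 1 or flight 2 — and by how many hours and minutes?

the first, by 2 hours 9 minutes

Flight 1 in UTC: 11:45 AM − 10:00 = 1:45 AM on Jun 22.
+8 hours and 16 minutes → arrive 10:01 AM UTC on Jun 22.
Flight 2 in UTC: 7:35 PM + 9:30 = 5:05 AM on Jun 22.
+7 hours 5 minutes → arrive 12:10 PM UTC on Jun 22.
Flight 1 lands earlier by 2 hours 9 minutes.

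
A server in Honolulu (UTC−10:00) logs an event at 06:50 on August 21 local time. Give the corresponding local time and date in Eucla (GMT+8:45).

In UTC: 06:50 + 10:00 = 16:50 on Aug 21.
Eucla is UTC+8:45: 16:50 + 8:45 = 01:35 on Aug 22.

01:35 on August 22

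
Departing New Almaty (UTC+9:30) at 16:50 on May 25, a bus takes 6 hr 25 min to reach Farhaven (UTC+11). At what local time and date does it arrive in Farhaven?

Farhaven is 1:30 ahead of New Almaty.
After 6 hours 25 minutes it is 23:15 in New Almaty.
Shift by the zone difference: 23:15 + 1:30 = 00:45 on May 26 in Farhaven.

00:45 on May 26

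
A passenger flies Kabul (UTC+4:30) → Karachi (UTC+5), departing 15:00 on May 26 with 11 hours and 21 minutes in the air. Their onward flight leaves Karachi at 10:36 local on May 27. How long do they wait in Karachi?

Convert departure to UTC: 15:00 − 4:30 = 10:30 UTC on May 26.
Add 11 hours and 21 minutes flight time → 21:51 UTC.
Karachi is UTC+5:00, so local arrival = 21:51 + 5:00 = 02:51 on May 27.
Layover = 10:36 − 02:51 = 7 hours 45 minutes.

7 hours 45 minutes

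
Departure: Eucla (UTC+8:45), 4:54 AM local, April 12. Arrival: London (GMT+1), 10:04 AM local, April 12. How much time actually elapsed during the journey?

12 hours 55 minutes

London is 7:45 behind Eucla.
Clock-face elapsed time (ignoring zones) is 5 hours 10 minutes.
Actual elapsed = 5 hours 10 minutes + 7:45 = 12 hours 55 minutes.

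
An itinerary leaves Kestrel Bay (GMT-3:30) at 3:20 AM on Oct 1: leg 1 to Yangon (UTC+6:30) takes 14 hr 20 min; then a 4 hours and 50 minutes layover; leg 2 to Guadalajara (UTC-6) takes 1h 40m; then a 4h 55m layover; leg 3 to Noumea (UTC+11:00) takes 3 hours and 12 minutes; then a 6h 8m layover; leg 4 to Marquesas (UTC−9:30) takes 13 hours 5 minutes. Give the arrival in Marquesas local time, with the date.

Convert departure to UTC: 3:20 AM + 3:30 = 6:50 AM UTC on Oct 1.
Add 14 hours and 20 minutes leg 1 → 9:10 PM UTC.
Add 4 hours and 50 minutes layover in Yangon → 2:00 AM UTC (Oct 2).
Add 1 hour 40 minutes leg 2 → 3:40 AM UTC.
Add 4 hours and 55 minutes layover in Guadalajara → 8:35 AM UTC.
Add 3 hours and 12 minutes leg 3 → 11:47 AM UTC.
Add 6 hours and 8 minutes layover in Noumea → 5:55 PM UTC.
Add 13 hours 5 minutes leg 4 → 7:00 AM UTC (Oct 3).
Marquesas is UTC−9:30, so local arrival = 7:00 AM − 9:30 = 9:30 PM on Oct 2.

9:30 PM on October 2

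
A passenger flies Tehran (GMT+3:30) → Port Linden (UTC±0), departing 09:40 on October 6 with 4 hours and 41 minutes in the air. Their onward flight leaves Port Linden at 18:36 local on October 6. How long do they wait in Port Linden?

7 hours 45 minutes

Convert departure to UTC: 09:40 − 3:30 = 06:10 UTC on Oct 6.
Add 4 hours and 41 minutes flight time → 10:51 UTC.
Port Linden is UTC+0, so local arrival is the same: 10:51 on Oct 6.
Layover = 18:36 − 10:51 = 7 hours 45 minutes.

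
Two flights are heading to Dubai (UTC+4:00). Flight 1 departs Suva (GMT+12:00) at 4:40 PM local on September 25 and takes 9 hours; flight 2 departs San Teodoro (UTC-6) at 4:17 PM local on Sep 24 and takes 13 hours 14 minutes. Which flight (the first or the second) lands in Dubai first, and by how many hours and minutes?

the second, by 2 hours 9 minutes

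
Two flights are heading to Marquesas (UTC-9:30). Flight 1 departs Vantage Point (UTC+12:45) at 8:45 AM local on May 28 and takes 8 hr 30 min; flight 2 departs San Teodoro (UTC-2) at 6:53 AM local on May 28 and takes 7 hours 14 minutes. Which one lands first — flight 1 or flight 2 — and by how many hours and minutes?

the first, by 11 hours 37 minutes

Flight 1 in UTC: 8:45 AM − 12:45 = 8:00 PM on May 27.
+8 hours 30 minutes → arrive 4:30 AM UTC on May 28.
Flight 2 in UTC: 6:53 AM + 2:00 = 8:53 AM on May 28.
+7 hours and 14 minutes → arrive 4:07 PM UTC on May 28.
Flight 1 lands earlier by 11 hours 37 minutes.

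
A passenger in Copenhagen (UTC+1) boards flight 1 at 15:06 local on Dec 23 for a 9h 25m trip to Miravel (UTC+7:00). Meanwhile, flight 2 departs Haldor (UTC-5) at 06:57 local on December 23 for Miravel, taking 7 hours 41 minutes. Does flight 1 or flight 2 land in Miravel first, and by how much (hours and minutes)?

the second, by 3 hours 53 minutes

Flight 1 in UTC: 15:06 − 1:00 = 14:06 on Dec 23.
+9 hours 25 minutes → arrive 23:31 UTC on Dec 23.
Flight 2 in UTC: 06:57 + 5:00 = 11:57 on Dec 23.
+7 hours 41 minutes → arrive 19:38 UTC on Dec 23.
Flight 2 lands earlier by 3 hours 53 minutes.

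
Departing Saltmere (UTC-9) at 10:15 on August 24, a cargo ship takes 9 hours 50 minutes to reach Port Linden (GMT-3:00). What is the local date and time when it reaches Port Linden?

02:05 on August 25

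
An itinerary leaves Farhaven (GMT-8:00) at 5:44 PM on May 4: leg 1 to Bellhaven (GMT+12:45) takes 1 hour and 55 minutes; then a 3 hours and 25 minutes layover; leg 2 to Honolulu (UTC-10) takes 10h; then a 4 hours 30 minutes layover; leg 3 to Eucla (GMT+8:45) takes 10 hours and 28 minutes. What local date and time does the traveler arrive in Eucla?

Convert departure to UTC: 5:44 PM + 8:00 = 1:44 AM UTC on May 5.
Add 1 hour 55 minutes leg 1 → 3:39 AM UTC.
Add 3 hours and 25 minutes layover in Bellhaven → 7:04 AM UTC.
Add 10 hours leg 2 → 5:04 PM UTC.
Add 4 hours 30 minutes layover in Honolulu → 9:34 PM UTC.
Add 10 hours and 28 minutes leg 3 → 8:02 AM UTC (May 6).
Eucla is UTC+8:45, so local arrival = 8:02 AM + 8:45 = 4:47 PM on May 6.

4:47 PM on May 6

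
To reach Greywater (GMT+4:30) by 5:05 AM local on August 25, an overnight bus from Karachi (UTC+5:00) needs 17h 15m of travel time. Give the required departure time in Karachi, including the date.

Target arrival in UTC: 5:05 AM − 4:30 = 12:35 AM on Aug 25.
Subtract 17 hours and 15 minutes → departure 7:20 AM UTC on Aug 24.
Karachi is UTC+5:00: 7:20 AM + 5:00 = 12:20 PM on Aug 24.

12:20 PM on August 24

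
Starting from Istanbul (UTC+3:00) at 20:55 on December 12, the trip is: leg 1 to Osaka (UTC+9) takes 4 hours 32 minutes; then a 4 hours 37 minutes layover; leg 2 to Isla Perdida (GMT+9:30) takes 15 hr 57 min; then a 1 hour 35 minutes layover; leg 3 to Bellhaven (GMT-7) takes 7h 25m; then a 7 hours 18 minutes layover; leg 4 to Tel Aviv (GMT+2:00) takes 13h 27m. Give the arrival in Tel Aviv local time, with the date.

02:46 on December 15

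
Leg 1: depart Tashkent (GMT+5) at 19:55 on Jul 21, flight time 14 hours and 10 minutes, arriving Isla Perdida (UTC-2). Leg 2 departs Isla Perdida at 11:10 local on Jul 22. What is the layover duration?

Convert departure to UTC: 19:55 − 5:00 = 14:55 UTC on Jul 21.
Add 14 hours 10 minutes flight time → 05:05 UTC (Jul 22).
Isla Perdida is UTC−2:00, so local arrival = 05:05 − 2:00 = 03:05 on Jul 22.
Layover = 11:10 − 03:05 = 8 hours 5 minutes.

8 hours 5 minutes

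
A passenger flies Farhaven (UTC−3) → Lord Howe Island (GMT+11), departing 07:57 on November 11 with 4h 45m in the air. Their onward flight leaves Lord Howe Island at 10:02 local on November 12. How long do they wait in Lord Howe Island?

7 hours 20 minutes

Convert departure to UTC: 07:57 + 3:00 = 10:57 UTC on Nov 11.
Add 4 hours and 45 minutes flight time → 15:42 UTC.
Lord Howe Island is UTC+11:00, so local arrival = 15:42 + 11:00 = 02:42 on Nov 12.
Layover = 10:02 − 02:42 = 7 hours 20 minutes.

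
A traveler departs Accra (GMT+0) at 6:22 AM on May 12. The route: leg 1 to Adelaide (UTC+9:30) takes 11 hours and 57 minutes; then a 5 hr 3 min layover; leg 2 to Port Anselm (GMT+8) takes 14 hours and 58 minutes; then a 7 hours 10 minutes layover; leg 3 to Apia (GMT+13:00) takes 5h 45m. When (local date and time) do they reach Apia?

4:15 PM on May 14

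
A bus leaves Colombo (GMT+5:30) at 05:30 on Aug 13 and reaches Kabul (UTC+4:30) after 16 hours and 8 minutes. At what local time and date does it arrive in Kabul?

20:38 on August 13

Convert departure to UTC: 05:30 − 5:30 = 00:00 UTC on Aug 13.
Add 16 hours and 8 minutes travel time → 16:08 UTC.
Kabul is UTC+4:30, so local arrival = 16:08 + 4:30 = 20:38 on Aug 13.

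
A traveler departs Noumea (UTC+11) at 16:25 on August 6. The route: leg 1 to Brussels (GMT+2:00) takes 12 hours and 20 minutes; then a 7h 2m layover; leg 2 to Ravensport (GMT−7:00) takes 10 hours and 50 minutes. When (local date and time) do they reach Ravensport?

04:37 on Aug 7

Convert departure to UTC: 16:25 − 11:00 = 05:25 UTC on Aug 6.
Add 12 hours 20 minutes leg 1 → 17:45 UTC.
Add 7 hours 2 minutes layover in Brussels → 00:47 UTC (Aug 7).
Add 10 hours and 50 minutes leg 2 → 11:37 UTC.
Ravensport is UTC−7:00, so local arrival = 11:37 − 7:00 = 04:37 on Aug 7.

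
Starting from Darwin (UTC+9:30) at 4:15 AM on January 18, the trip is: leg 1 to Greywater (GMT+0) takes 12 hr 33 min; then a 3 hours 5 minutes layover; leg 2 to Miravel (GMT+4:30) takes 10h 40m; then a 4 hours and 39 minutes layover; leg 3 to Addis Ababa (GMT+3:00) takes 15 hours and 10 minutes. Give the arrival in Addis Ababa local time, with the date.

7:52 PM on Jan 19

Convert departure to UTC: 4:15 AM − 9:30 = 6:45 PM UTC on Jan 17.
Add 12 hours 33 minutes leg 1 → 7:18 AM UTC (Jan 18).
Add 3 hours and 5 minutes layover in Greywater → 10:23 AM UTC.
Add 10 hours and 40 minutes leg 2 → 9:03 PM UTC.
Add 4 hours 39 minutes layover in Miravel → 1:42 AM UTC (Jan 19).
Add 15 hours 10 minutes leg 3 → 4:52 PM UTC.
Addis Ababa is UTC+3:00, so local arrival = 4:52 PM + 3:00 = 7:52 PM on Jan 19.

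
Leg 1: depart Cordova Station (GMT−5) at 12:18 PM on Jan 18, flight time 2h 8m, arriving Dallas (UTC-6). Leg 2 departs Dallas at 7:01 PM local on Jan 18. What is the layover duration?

Convert departure to UTC: 12:18 PM + 5:00 = 5:18 PM UTC on Jan 18.
Add 2 hours and 8 minutes flight time → 7:26 PM UTC.
Dallas is UTC−6:00, so local arrival = 7:26 PM − 6:00 = 1:26 PM on Jan 18.
Layover = 7:01 PM − 1:26 PM = 5 hours 35 minutes.

5 hours 35 minutes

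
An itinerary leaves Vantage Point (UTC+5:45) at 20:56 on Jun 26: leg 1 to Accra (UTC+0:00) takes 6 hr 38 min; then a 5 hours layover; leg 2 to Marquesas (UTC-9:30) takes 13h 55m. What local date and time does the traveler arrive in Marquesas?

Convert departure to UTC: 20:56 − 5:45 = 15:11 UTC on Jun 26.
Add 6 hours 38 minutes leg 1 → 21:49 UTC.
Add 5 hours layover in Accra → 02:49 UTC (Jun 27).
Add 13 hours 55 minutes leg 2 → 16:44 UTC.
Marquesas is UTC−9:30, so local arrival = 16:44 − 9:30 = 07:14 on Jun 27.

07:14 on June 27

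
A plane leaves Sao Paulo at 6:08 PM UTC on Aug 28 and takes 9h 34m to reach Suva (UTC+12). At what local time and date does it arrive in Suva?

3:42 PM on Aug 29

Departure is given in UTC: 6:08 PM on Aug 28.
Add 9 hours 34 minutes → 3:42 AM UTC (Aug 29).
Suva is UTC+12:00: 3:42 AM + 12:00 = 3:42 PM on Aug 29.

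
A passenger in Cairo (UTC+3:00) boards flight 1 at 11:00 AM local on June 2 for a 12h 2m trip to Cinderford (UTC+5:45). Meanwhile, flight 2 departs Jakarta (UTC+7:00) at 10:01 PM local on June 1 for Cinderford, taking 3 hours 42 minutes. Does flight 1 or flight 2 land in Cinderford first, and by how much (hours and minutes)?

Flight 1 in UTC: 11:00 AM − 3:00 = 8:00 AM on Jun 2.
+12 hours 2 minutes → arrive 8:02 PM UTC on Jun 2.
Flight 2 in UTC: 10:01 PM − 7:00 = 3:01 PM on Jun 1.
+3 hours and 42 minutes → arrive 6:43 PM UTC on Jun 1.
Flight 2 lands earlier by 25 hours 19 minutes.

the second, by 25 hours 19 minutes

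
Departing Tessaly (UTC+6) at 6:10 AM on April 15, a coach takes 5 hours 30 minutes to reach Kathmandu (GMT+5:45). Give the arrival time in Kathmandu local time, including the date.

Convert departure to UTC: 6:10 AM − 6:00 = 12:10 AM UTC on Apr 15.
Add 5 hours and 30 minutes travel time → 5:40 AM UTC.
Kathmandu is UTC+5:45, so local arrival = 5:40 AM + 5:45 = 11:25 AM on Apr 15.

11:25 AM on Apr 15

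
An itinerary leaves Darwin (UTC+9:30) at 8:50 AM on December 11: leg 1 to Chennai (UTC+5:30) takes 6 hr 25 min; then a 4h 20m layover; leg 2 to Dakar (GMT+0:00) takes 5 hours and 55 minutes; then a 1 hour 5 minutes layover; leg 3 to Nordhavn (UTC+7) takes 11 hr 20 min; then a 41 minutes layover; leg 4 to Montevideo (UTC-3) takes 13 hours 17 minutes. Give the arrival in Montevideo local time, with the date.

3:23 PM on December 12

Convert departure to UTC: 8:50 AM − 9:30 = 11:20 PM UTC on Dec 10.
Add 6 hours and 25 minutes leg 1 → 5:45 AM UTC (Dec 11).
Add 4 hours and 20 minutes layover in Chennai → 10:05 AM UTC.
Add 5 hours 55 minutes leg 2 → 4:00 PM UTC.
Add 1 hour 5 minutes layover in Dakar → 5:05 PM UTC.
Add 11 hours 20 minutes leg 3 → 4:25 AM UTC (Dec 12).
Add 41 minutes layover in Nordhavn → 5:06 AM UTC.
Add 13 hours 17 minutes leg 4 → 6:23 PM UTC.
Montevideo is UTC−3:00, so local arrival = 6:23 PM − 3:00 = 3:23 PM on Dec 12.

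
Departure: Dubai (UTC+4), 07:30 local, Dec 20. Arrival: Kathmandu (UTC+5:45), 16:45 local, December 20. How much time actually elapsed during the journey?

Departure in UTC: 07:30 − 4:00 = 03:30 on Dec 20.
Arrival in UTC: 16:45 − 5:45 = 11:00 on Dec 20.
Elapsed = 11:00 − 03:30 = 7 hours 30 minutes.

7 hours 30 minutes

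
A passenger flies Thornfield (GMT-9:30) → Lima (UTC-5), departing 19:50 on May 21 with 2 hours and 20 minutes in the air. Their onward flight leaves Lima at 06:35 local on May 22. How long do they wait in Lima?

3 hours 55 minutes

Convert departure to UTC: 19:50 + 9:30 = 05:20 UTC on May 22.
Add 2 hours 20 minutes flight time → 07:40 UTC.
Lima is UTC−5:00, so local arrival = 07:40 − 5:00 = 02:40 on May 22.
Layover = 06:35 − 02:40 = 3 hours 55 minutes.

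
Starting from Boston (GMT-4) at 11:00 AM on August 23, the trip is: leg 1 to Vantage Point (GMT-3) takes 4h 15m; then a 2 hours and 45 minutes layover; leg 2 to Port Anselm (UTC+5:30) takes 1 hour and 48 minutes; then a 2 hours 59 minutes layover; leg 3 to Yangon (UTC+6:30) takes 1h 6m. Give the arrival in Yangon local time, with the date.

10:23 AM on August 24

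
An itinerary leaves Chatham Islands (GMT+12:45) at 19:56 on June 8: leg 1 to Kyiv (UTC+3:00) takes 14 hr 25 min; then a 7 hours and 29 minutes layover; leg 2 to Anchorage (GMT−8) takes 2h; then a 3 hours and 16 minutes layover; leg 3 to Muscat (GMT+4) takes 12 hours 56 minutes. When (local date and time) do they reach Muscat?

Convert departure to UTC: 19:56 − 12:45 = 07:11 UTC on Jun 8.
Add 14 hours and 25 minutes leg 1 → 21:36 UTC.
Add 7 hours 29 minutes layover in Kyiv → 05:05 UTC (Jun 9).
Add 2 hours leg 2 → 07:05 UTC.
Add 3 hours and 16 minutes layover in Anchorage → 10:21 UTC.
Add 12 hours and 56 minutes leg 3 → 23:17 UTC.
Muscat is UTC+4:00, so local arrival = 23:17 + 4:00 = 03:17 on Jun 10.

03:17 on June 10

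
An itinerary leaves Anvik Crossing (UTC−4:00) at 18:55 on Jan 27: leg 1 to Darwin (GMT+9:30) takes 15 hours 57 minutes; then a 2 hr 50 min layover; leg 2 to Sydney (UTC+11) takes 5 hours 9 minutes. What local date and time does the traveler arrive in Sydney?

09:51 on Jan 29

Convert departure to UTC: 18:55 + 4:00 = 22:55 UTC on Jan 27.
Add 15 hours 57 minutes leg 1 → 14:52 UTC (Jan 28).
Add 2 hours and 50 minutes layover in Darwin → 17:42 UTC.
Add 5 hours 9 minutes leg 2 → 22:51 UTC.
Sydney is UTC+11:00, so local arrival = 22:51 + 11:00 = 09:51 on Jan 29.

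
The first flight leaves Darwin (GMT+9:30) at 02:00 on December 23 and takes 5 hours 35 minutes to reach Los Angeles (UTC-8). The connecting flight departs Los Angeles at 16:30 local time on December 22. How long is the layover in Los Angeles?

Convert departure to UTC: 02:00 − 9:30 = 16:30 UTC on Dec 22.
Add 5 hours and 35 minutes flight time → 22:05 UTC.
Los Angeles is UTC−8:00, so local arrival = 22:05 − 8:00 = 14:05 on Dec 22.
Layover = 16:30 − 14:05 = 2 hours 25 minutes.

2 hours 25 minutes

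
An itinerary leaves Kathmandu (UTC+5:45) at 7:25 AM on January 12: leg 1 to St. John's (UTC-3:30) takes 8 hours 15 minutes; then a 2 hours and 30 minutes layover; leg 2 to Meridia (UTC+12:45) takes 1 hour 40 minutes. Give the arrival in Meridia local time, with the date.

Convert departure to UTC: 7:25 AM − 5:45 = 1:40 AM UTC on Jan 12.
Add 8 hours and 15 minutes leg 1 → 9:55 AM UTC.
Add 2 hours 30 minutes layover in St. John's → 12:25 PM UTC.
Add 1 hour and 40 minutes leg 2 → 2:05 PM UTC.
Meridia is UTC+12:45, so local arrival = 2:05 PM + 12:45 = 2:50 AM on Jan 13.

2:50 AM on January 13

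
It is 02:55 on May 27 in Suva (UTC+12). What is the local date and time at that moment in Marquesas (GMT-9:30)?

Marquesas is 21:30 behind Suva.
Shift by the zone difference: 02:55 − 21:30 = 05:25 on May 26 in Marquesas.

05:25 on May 26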